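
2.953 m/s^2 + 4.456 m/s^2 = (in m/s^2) 7.409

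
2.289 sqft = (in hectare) 2.127e-05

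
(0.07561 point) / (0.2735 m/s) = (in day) 1.129e-09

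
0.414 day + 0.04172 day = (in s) 3.937e+04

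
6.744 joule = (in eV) 4.209e+19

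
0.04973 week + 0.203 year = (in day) 74.44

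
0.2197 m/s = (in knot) 0.4271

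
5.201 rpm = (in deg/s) 31.21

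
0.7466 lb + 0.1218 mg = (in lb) 0.7466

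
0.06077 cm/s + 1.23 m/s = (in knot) 2.392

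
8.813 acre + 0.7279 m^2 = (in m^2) 3.567e+04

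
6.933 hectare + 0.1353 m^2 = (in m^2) 6.933e+04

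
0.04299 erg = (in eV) 2.683e+10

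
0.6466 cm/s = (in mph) 0.01446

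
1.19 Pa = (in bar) 1.19e-05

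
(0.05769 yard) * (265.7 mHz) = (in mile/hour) 0.03135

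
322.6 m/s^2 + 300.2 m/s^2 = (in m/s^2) 622.8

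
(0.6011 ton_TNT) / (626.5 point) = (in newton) 1.138e+10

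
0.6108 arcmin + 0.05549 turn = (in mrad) 348.8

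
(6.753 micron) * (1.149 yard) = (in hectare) 7.095e-10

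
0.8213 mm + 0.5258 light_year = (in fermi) 4.974e+30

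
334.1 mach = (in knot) 2.211e+05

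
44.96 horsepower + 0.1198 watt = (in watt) 3.353e+04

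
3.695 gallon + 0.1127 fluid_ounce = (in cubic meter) 0.01399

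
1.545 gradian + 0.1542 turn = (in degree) 56.9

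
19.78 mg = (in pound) 4.361e-05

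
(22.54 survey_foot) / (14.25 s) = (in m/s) 0.4821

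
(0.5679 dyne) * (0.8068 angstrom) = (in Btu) 4.343e-19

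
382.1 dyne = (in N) 0.003821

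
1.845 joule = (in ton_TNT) 4.41e-10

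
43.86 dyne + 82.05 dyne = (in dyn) 125.9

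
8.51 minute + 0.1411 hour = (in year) 3.23e-05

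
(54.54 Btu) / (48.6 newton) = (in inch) 4.661e+04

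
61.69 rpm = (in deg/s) 370.1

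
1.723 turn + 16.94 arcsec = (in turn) 1.723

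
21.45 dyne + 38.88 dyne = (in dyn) 60.33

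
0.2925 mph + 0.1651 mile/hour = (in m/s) 0.2046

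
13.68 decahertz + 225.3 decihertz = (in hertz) 159.3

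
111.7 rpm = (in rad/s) 11.7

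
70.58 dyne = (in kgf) 7.197e-05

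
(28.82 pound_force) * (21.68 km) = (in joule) 2.779e+06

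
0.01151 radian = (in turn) 0.001832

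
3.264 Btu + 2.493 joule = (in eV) 2.151e+22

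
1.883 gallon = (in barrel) 0.04483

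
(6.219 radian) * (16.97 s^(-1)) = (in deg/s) 6047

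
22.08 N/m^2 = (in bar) 0.0002208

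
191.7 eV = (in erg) 3.071e-10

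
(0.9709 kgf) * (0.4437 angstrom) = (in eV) 2.637e+09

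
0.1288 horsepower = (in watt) 96.05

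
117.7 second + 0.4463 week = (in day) 3.125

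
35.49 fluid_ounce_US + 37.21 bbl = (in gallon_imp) 1302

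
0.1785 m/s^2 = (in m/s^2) 0.1785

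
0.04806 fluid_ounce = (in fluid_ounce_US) 0.04806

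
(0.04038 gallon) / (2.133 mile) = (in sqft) 4.793e-07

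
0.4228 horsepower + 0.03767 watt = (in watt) 315.3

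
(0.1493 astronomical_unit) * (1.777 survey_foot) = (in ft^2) 1.302e+11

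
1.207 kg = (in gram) 1207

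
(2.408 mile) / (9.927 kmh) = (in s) 1405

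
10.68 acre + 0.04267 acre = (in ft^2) 4.671e+05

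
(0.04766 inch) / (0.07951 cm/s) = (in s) 1.523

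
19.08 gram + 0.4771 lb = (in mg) 2.355e+05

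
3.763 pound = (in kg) 1.707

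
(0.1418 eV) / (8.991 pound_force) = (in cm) 5.681e-20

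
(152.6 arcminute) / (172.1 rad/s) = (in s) 0.0002579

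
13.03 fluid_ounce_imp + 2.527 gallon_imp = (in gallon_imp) 2.608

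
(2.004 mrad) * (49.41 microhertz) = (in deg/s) 5.673e-06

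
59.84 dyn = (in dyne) 59.84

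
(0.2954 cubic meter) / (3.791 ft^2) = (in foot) 2.752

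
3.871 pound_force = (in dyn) 1.722e+06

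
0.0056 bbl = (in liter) 0.8903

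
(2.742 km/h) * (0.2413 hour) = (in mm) 6.616e+05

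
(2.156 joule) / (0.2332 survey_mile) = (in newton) 0.005745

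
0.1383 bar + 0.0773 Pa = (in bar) 0.1383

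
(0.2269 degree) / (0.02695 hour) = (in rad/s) 4.082e-05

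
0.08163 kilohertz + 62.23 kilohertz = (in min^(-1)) 3.739e+06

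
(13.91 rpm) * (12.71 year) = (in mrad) 5.839e+11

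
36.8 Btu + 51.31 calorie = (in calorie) 9331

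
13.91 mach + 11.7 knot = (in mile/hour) 1.061e+04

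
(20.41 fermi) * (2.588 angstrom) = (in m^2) 5.282e-24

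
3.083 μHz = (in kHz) 3.083e-09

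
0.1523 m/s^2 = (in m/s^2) 0.1523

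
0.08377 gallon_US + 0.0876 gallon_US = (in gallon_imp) 0.1427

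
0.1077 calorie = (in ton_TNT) 1.077e-10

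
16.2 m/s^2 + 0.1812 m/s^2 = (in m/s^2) 16.38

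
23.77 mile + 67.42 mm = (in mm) 3.825e+07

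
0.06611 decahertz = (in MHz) 6.611e-07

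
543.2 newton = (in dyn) 5.432e+07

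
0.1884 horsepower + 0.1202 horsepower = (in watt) 230.1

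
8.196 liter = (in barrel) 0.05155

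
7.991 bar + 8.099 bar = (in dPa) 1.609e+07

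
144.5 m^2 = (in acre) 0.03571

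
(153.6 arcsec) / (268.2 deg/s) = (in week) 2.63e-10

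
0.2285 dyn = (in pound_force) 5.137e-07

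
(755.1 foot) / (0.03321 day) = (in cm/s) 8.021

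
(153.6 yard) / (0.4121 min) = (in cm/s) 568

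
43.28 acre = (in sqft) 1.885e+06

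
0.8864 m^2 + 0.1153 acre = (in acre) 0.1155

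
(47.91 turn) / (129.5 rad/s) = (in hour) 0.0006457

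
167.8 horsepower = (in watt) 1.251e+05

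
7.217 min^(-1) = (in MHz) 1.203e-07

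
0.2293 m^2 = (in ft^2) 2.468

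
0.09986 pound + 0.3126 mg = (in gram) 45.3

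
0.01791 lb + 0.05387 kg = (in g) 61.99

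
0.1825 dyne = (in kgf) 1.861e-07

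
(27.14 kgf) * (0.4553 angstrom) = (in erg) 0.1212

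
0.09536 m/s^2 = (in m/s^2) 0.09536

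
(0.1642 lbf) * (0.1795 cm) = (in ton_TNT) 3.134e-13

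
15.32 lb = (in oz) 245.1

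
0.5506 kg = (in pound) 1.214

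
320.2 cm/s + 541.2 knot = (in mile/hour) 630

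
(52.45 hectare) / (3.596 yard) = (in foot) 5.233e+05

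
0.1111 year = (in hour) 973.2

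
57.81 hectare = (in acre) 142.9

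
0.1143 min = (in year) 2.175e-07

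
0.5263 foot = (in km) 0.0001604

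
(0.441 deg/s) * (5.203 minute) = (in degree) 137.7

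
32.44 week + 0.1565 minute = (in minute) 3.27e+05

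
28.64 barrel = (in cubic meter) 4.553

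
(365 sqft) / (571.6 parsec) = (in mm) 1.923e-15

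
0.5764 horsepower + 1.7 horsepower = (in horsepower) 2.276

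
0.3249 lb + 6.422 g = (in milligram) 1.538e+05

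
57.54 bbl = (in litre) 9148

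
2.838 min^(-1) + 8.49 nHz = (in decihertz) 0.473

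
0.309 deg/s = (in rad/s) 0.005393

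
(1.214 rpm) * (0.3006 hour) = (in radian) 137.6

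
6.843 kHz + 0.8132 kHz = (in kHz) 7.656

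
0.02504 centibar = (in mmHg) 0.1878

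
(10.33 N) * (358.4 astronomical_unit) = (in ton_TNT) 1.324e+05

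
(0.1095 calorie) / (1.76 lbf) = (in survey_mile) 3.636e-05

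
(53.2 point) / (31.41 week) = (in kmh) 3.557e-09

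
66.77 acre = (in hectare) 27.02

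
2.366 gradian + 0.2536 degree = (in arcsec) 8579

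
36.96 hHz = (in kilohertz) 3.696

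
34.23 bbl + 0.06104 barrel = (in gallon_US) 1440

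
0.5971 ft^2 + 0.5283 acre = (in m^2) 2138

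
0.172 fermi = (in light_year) 1.818e-32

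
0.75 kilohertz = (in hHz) 7.5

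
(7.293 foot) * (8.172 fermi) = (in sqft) 1.955e-13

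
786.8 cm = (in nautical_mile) 0.004248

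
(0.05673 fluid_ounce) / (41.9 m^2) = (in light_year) 4.232e-24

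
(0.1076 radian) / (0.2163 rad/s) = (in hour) 0.0001382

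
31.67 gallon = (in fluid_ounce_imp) 4219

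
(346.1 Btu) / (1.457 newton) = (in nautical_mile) 135.3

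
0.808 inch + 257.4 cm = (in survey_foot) 8.512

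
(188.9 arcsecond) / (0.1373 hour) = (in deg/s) 0.0001062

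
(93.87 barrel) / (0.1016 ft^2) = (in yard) 1729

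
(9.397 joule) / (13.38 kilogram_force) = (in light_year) 7.57e-18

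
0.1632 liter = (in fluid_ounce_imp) 5.744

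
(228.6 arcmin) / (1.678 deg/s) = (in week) 3.754e-06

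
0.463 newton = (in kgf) 0.04721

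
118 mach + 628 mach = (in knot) 4.938e+05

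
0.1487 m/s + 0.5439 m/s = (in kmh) 2.493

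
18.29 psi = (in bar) 1.261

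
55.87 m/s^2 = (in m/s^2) 55.87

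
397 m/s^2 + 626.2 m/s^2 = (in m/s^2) 1023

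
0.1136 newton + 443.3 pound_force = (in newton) 1972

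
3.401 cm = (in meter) 0.03401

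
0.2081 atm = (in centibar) 21.09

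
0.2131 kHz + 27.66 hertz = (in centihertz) 2.408e+04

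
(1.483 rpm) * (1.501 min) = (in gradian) 890.4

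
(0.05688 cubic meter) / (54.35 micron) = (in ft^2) 1.126e+04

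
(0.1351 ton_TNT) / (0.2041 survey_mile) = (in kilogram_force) 1.755e+05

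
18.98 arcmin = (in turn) 0.0008787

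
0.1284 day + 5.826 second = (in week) 0.01835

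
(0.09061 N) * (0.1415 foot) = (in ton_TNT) 9.34e-13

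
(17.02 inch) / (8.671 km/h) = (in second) 0.1795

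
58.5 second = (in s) 58.5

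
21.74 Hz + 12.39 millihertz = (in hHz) 0.2175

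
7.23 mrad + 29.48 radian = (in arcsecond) 6.082e+06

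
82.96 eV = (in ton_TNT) 3.177e-27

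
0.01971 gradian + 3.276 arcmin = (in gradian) 0.08038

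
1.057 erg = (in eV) 6.597e+11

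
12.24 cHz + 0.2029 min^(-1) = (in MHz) 1.258e-07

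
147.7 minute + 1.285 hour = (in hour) 3.747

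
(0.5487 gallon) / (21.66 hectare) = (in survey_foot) 3.146e-08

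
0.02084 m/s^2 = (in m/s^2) 0.02084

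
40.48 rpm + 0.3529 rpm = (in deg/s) 245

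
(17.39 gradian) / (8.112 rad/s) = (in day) 3.897e-07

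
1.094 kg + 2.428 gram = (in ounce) 38.68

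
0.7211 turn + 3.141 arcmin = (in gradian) 288.5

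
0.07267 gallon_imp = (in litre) 0.3304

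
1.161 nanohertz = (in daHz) 1.161e-10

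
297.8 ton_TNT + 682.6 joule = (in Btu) 1.181e+09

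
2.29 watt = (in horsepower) 0.003071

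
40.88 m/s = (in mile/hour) 91.45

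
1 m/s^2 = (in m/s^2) 1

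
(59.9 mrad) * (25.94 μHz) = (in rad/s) 1.554e-06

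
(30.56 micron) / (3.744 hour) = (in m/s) 2.267e-09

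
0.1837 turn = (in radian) 1.154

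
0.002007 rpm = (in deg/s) 0.01204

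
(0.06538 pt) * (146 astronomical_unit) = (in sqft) 5.422e+09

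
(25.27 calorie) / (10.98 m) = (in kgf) 0.9819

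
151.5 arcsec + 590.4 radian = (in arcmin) 2.03e+06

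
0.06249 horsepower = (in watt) 46.6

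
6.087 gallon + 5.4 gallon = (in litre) 43.48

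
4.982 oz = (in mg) 1.412e+05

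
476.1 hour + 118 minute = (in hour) 478.1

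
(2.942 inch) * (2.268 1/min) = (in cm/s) 0.2825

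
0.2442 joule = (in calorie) 0.05837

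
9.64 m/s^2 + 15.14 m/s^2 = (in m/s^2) 24.78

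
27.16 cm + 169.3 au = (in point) 7.179e+16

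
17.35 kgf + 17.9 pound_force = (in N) 249.8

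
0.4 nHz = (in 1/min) 2.4e-08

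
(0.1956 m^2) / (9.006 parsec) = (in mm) 7.039e-16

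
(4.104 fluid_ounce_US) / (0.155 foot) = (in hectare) 2.569e-07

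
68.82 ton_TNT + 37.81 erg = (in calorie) 6.882e+10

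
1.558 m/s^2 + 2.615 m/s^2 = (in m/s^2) 4.173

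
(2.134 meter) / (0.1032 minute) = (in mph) 0.7709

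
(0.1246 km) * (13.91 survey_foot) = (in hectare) 0.05283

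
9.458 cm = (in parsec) 3.065e-18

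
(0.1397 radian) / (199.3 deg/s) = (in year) 1.274e-09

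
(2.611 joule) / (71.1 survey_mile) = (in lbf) 5.13e-06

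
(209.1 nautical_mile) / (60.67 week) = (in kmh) 0.03799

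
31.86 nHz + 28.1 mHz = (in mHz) 28.1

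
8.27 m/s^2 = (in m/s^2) 8.27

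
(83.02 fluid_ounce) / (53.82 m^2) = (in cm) 0.004562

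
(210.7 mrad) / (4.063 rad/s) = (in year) 1.644e-09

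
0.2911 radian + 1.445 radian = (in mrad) 1736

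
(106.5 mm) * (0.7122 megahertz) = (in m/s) 7.585e+04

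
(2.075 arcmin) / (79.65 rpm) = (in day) 8.376e-10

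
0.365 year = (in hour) 3197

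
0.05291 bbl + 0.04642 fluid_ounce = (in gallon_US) 2.223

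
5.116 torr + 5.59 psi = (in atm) 0.3871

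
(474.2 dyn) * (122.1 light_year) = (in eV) 3.419e+34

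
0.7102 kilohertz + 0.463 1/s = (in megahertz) 0.0007107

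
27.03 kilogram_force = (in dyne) 2.651e+07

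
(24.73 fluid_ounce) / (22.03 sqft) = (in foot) 0.001172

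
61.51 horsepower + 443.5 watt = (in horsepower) 62.1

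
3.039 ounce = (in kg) 0.08615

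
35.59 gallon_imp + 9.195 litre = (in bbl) 1.075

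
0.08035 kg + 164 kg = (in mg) 1.641e+08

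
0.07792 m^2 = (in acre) 1.925e-05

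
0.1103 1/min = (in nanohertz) 1.838e+06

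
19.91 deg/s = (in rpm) 3.318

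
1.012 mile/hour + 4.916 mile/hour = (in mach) 0.007783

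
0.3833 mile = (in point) 1.749e+06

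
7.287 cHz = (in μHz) 7.287e+04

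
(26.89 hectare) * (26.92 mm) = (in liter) 7.239e+06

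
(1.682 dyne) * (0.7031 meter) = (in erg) 118.3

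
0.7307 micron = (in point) 0.002071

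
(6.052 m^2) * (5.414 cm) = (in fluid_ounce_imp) 1.153e+04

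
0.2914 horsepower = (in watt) 217.3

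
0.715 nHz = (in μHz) 0.000715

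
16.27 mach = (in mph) 1.239e+04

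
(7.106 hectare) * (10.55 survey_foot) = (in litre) 2.285e+08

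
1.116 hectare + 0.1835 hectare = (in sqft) 1.399e+05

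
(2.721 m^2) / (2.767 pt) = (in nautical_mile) 1.505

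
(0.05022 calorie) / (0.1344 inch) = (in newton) 61.55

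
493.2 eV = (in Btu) 7.49e-20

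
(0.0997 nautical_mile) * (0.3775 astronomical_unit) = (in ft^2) 1.122e+14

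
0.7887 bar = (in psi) 11.44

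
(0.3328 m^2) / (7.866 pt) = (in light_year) 1.268e-14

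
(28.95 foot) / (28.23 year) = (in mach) 2.911e-11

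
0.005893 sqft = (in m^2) 0.0005475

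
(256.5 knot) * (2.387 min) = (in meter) 1.89e+04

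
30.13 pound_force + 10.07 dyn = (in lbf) 30.13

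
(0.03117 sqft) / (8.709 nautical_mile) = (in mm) 0.0001795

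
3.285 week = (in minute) 3.311e+04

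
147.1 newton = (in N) 147.1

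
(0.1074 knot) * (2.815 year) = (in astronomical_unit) 3.279e-05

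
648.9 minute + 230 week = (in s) 1.391e+08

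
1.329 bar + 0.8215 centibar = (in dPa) 1.337e+06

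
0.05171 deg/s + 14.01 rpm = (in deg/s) 84.11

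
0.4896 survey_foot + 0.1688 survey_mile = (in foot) 891.8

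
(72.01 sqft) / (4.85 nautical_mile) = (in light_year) 7.873e-20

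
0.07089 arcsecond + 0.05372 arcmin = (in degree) 0.000915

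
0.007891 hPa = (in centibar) 0.0007891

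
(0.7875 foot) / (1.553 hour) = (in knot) 8.346e-05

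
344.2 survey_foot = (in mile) 0.06519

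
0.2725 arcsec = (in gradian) 8.41e-05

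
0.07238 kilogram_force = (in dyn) 7.098e+04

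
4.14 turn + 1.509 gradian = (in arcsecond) 5.37e+06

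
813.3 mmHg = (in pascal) 1.084e+05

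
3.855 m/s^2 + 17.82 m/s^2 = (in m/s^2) 21.68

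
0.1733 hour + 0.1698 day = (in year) 0.000485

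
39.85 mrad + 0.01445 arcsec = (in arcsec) 8220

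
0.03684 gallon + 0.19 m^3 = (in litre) 190.1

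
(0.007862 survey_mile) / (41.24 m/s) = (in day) 3.551e-06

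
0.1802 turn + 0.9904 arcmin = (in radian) 1.133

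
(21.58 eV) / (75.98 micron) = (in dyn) 4.551e-09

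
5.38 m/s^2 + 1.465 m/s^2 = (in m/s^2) 6.845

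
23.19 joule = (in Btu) 0.02198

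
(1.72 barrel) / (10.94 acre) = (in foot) 2.026e-05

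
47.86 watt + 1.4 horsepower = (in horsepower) 1.464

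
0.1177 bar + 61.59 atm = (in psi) 906.8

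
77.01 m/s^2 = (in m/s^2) 77.01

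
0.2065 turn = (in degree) 74.34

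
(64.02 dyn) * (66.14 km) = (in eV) 2.643e+20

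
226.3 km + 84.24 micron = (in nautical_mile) 122.2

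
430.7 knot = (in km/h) 797.7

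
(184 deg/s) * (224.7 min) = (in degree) 2.481e+06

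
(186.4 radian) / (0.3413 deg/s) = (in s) 3.129e+04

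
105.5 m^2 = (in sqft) 1136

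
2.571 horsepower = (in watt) 1917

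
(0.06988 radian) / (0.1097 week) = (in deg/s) 6.035e-05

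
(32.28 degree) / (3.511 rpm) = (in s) 1.532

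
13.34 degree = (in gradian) 14.82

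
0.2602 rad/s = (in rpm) 2.485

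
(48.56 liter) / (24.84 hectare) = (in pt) 0.0005541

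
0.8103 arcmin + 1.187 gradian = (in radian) 0.01888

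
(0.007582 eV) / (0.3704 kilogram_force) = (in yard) 3.657e-22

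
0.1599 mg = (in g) 0.0001599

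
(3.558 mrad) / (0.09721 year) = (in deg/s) 6.65e-08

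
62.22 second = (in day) 0.0007201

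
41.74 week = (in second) 2.524e+07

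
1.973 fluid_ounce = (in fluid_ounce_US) 1.973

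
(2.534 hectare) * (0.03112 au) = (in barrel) 7.42e+14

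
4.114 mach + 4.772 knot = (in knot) 2728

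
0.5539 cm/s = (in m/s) 0.005539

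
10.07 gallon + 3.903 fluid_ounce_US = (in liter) 38.23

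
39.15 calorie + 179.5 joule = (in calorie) 82.05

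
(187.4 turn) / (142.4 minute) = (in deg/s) 7.896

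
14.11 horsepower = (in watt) 1.052e+04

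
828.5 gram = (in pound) 1.827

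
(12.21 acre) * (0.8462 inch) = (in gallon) 2.806e+05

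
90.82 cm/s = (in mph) 2.032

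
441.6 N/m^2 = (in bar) 0.004416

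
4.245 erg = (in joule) 4.245e-07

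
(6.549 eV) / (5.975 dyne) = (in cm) 1.756e-12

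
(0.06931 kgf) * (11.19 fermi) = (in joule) 7.606e-15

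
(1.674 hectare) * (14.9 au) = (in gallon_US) 9.857e+18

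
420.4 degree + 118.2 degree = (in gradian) 598.4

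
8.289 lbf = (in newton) 36.87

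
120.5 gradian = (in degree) 108.5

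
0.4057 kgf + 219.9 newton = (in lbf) 50.33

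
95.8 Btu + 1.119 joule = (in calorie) 2.416e+04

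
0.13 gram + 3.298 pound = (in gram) 1496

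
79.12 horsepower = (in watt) 5.9e+04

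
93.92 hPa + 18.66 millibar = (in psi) 1.633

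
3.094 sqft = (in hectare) 2.874e-05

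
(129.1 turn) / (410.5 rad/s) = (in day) 2.287e-05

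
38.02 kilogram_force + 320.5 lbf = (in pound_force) 404.3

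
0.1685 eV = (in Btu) 2.559e-23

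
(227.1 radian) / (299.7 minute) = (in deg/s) 0.7236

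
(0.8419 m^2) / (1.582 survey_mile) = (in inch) 0.01302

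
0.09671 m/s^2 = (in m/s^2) 0.09671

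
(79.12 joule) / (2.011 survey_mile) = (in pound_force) 0.005496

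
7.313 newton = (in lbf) 1.644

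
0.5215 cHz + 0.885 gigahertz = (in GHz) 0.885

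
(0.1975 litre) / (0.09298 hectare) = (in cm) 2.124e-05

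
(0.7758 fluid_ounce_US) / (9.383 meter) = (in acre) 6.042e-10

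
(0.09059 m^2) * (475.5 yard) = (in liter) 3.939e+04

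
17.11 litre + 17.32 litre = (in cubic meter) 0.03443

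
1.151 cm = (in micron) 1.151e+04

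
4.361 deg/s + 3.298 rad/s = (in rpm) 32.22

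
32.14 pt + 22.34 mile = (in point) 1.019e+08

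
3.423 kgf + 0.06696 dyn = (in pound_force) 7.546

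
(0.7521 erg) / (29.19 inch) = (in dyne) 0.01014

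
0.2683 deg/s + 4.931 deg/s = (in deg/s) 5.199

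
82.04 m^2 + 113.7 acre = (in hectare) 46.02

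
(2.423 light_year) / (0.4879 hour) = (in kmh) 4.698e+13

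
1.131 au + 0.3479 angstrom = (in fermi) 1.692e+26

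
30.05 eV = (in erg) 4.815e-11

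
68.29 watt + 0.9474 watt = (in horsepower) 0.09285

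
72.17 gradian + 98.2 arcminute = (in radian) 1.162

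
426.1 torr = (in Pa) 5.681e+04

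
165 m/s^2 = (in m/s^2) 165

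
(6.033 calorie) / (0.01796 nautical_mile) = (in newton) 0.7589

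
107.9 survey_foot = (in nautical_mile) 0.01776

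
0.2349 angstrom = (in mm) 2.349e-08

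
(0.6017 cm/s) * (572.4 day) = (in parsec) 9.644e-12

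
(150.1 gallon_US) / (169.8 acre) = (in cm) 8.269e-05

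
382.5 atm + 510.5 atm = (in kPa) 9.048e+04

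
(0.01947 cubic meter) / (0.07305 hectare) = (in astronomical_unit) 1.782e-16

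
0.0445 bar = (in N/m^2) 4450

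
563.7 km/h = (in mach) 0.4599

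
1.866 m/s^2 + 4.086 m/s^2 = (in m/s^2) 5.952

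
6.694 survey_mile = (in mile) 6.694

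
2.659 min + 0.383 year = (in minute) 2.013e+05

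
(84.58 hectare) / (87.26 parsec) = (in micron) 3.141e-07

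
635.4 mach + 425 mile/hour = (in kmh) 7.796e+05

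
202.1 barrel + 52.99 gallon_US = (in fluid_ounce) 1.093e+06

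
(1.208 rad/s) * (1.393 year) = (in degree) 3.041e+09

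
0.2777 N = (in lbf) 0.06243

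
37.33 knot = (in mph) 42.96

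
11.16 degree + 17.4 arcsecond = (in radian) 0.1949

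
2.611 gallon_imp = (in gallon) 3.136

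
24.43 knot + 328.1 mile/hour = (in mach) 0.4677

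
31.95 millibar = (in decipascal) 3.195e+04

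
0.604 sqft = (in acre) 1.387e-05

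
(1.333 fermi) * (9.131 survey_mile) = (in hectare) 1.959e-15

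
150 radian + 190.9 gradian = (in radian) 153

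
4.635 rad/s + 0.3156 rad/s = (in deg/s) 283.6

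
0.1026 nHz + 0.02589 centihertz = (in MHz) 2.589e-10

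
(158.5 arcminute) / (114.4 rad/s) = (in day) 4.665e-09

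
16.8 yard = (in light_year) 1.624e-15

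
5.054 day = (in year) 0.01385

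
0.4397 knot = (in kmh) 0.8143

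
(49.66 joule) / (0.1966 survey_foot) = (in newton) 828.7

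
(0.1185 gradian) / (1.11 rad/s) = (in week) 2.773e-09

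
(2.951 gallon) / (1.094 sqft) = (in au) 7.347e-13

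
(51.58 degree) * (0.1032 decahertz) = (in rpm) 8.872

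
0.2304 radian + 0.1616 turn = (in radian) 1.246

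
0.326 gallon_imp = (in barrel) 0.009322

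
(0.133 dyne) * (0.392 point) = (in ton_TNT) 4.396e-20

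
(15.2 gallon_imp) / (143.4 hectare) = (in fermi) 4.819e+07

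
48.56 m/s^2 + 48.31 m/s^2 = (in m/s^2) 96.87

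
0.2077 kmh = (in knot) 0.1121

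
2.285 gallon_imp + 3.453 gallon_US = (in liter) 23.46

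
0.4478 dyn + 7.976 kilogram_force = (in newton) 78.22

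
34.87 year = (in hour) 3.055e+05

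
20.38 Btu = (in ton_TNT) 5.139e-06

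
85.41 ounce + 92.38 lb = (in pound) 97.72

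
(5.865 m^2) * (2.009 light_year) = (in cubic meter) 1.115e+17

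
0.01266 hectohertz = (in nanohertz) 1.266e+09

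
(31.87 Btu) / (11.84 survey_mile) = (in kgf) 0.1799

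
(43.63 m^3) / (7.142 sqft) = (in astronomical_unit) 4.396e-10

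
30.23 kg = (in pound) 66.65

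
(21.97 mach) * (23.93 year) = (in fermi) 5.645e+27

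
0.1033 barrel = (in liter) 16.42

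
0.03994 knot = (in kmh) 0.07397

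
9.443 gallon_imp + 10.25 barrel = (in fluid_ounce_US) 5.656e+04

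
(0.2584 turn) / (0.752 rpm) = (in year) 6.538e-07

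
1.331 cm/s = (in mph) 0.02977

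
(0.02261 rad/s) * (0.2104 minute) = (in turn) 0.04543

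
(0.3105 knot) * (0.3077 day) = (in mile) 2.639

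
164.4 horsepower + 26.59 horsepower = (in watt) 1.424e+05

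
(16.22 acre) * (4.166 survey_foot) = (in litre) 8.335e+07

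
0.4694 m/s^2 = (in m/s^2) 0.4694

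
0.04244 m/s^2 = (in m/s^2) 0.04244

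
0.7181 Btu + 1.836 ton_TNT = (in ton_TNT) 1.836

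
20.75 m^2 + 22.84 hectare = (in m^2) 2.284e+05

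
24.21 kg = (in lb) 53.37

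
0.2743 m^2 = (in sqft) 2.953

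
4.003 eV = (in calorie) 1.533e-19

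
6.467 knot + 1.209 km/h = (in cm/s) 366.3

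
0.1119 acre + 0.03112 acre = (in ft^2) 6230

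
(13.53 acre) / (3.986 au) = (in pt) 0.0002603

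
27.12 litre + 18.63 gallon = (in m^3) 0.09764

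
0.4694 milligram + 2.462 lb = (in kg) 1.117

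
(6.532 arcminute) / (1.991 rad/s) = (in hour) 2.651e-07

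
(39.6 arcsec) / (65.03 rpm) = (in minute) 4.699e-07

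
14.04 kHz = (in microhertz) 1.404e+10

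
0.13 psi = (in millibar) 8.963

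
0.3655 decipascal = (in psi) 5.301e-06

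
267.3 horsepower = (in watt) 1.993e+05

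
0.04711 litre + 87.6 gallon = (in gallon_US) 87.61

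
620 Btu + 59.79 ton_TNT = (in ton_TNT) 59.79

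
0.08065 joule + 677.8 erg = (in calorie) 0.01929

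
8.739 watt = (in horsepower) 0.01172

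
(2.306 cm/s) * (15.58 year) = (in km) 1.133e+04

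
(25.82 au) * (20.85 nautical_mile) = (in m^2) 1.492e+17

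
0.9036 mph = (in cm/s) 40.39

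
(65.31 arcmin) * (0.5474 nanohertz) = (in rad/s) 1.04e-11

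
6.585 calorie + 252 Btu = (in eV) 1.66e+24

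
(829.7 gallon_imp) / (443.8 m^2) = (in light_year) 8.984e-19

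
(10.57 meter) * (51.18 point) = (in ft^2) 2.054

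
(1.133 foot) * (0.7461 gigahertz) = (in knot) 5.008e+08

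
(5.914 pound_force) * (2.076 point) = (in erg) 1.927e+05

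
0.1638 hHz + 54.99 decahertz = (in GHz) 5.663e-07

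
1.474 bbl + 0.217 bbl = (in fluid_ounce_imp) 9462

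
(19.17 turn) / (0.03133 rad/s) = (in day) 0.0445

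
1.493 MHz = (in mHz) 1.493e+09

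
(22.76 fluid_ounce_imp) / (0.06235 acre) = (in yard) 2.803e-06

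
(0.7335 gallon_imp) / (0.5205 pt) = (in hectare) 0.001816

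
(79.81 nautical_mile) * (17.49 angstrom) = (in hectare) 2.585e-08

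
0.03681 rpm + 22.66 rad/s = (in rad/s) 22.66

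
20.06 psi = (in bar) 1.383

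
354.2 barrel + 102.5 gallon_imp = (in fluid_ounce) 1.92e+06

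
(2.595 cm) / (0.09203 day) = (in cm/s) 0.0003264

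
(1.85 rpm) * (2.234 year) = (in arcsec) 2.815e+12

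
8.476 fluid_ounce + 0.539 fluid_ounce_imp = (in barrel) 0.001673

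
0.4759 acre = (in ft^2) 2.073e+04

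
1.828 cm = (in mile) 1.136e-05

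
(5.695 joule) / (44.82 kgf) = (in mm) 12.96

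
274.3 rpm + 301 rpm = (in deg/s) 3452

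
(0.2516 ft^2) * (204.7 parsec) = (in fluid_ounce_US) 4.992e+21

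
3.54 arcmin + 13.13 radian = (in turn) 2.09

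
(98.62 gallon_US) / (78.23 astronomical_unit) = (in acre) 7.882e-18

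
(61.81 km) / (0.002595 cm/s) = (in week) 3938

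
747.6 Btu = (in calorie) 1.885e+05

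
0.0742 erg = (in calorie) 1.773e-09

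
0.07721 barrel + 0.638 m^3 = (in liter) 650.3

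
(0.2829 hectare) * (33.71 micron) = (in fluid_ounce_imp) 3356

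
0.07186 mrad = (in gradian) 0.004575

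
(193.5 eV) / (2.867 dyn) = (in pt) 3.065e-09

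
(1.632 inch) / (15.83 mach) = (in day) 8.901e-11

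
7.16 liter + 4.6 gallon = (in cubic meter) 0.02457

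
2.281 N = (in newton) 2.281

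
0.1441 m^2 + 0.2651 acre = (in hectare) 0.1073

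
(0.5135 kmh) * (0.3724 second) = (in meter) 0.05312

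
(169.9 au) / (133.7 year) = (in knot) 1.172e+04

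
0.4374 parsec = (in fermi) 1.35e+31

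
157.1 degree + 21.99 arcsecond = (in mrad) 2742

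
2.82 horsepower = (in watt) 2103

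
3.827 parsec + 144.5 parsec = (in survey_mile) 2.844e+15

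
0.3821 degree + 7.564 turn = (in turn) 7.565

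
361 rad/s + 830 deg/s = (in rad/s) 375.5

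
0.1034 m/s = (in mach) 0.0003037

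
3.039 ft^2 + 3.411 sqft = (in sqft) 6.45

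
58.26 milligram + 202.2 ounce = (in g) 5732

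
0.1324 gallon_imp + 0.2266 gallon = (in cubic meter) 0.00146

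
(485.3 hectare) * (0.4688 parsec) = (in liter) 7.02e+25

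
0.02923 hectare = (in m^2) 292.3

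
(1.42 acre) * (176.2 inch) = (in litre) 2.572e+07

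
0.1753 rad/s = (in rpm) 1.674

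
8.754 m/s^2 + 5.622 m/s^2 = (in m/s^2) 14.38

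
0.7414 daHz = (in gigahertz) 7.414e-09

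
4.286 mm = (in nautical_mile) 2.314e-06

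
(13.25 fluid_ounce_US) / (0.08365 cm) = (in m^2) 0.4684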